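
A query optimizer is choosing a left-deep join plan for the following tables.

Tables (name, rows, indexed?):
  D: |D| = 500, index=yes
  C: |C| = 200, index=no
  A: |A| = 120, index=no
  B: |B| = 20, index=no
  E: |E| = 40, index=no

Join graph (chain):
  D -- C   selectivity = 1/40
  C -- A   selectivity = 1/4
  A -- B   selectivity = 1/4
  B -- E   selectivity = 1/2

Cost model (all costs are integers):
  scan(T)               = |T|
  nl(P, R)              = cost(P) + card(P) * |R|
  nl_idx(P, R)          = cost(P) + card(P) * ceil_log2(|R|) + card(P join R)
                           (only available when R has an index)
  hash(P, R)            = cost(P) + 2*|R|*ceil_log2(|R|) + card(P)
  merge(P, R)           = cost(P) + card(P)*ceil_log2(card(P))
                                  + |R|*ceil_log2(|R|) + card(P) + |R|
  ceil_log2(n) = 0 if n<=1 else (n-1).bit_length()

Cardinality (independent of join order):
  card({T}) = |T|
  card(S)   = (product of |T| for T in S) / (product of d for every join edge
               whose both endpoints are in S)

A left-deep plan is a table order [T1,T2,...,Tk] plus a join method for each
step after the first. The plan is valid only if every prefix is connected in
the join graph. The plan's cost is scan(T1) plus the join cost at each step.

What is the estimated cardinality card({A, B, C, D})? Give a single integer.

375000

Tables in S: A(120), B(20), C(200), D(500)
Edges inside S: D-C(d=40), C-A(d=4), A-B(d=4)
numerator = 120 * 20 * 200 * 500 = 240000000
denominator = 40 * 4 * 4 = 640
card(S) = 240000000 / 640 = 375000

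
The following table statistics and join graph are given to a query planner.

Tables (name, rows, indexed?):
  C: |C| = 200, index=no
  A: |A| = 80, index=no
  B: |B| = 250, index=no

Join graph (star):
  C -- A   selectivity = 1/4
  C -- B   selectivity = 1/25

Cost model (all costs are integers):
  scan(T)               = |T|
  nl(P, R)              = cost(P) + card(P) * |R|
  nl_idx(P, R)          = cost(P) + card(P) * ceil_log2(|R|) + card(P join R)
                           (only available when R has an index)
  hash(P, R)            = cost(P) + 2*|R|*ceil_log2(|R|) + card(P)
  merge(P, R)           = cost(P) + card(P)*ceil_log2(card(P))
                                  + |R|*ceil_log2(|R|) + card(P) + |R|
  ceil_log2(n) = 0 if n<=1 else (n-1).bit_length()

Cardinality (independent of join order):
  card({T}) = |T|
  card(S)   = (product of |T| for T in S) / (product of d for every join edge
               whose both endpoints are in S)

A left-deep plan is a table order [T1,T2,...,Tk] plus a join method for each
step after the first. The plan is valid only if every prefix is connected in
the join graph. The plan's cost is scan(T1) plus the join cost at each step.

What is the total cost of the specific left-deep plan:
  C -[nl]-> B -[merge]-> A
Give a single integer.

74840

step 1: scan C: cost=200, card=200
step 2: join B via nl
    card(P join B) = 200*250/(25) = 2000
    cost = 200 + 200*250 = 50200
step 3: join A via merge
    card(P join A) = 2000*80/(4) = 40000
    cost = 50200 + 2000*11 + 80*7 + 2000 + 80 = 74840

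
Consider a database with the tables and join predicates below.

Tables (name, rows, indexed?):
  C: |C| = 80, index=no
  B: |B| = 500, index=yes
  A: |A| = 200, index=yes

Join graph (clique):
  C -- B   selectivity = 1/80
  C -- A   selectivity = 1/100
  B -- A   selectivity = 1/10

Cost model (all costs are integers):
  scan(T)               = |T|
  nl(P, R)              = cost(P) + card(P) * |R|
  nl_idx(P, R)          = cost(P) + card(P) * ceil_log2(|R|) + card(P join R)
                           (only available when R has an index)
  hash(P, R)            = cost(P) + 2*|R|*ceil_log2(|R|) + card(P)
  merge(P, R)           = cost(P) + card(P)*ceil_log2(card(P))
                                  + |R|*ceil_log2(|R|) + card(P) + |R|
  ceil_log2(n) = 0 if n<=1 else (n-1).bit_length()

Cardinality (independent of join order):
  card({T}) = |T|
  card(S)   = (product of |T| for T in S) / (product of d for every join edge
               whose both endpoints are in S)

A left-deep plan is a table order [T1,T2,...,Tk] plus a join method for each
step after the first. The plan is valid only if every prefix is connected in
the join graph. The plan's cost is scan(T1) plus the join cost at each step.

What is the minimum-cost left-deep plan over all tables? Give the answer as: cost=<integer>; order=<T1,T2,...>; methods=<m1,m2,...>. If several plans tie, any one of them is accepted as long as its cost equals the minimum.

Selinger DP (subsets sized 1..n):
  {C}: scan cost=80, card=80
  {B}: scan cost=500, card=500
  {A}: scan cost=200, card=200
  {BC}: card=500; try (B,nl_idx)→1300, (C,hash)→2120, (B,merge)→5720, (C,merge)→6140, (B,hash)→9160, (B,nl)→40080 …(+1); best=1300 via (B,nl_idx)
  {AC}: card=160; try (A,nl_idx)→880, (C,hash)→1520, (A,merge)→2520, (C,merge)→2640, (A,hash)→3360, (A,nl)→16080 …(+1); best=880 via (A,nl_idx)
  {AB}: card=10000; try (A,hash)→4200, (B,merge)→7000, (A,merge)→7300, (B,hash)→9400, (B,nl_idx)→12000, (A,nl_idx)→14500 …(+2); best=4200 via (A,hash)
  {ABC}: card=100; try (B,nl_idx)→2420, (A,hash)→5000, (A,nl_idx)→5400, (B,merge)→7320, (A,merge)→8100, (B,hash)→10040 …(+5); best=2420 via (B,nl_idx)

cost=2420; order=C,A,B; methods=nl_idx,nl_idx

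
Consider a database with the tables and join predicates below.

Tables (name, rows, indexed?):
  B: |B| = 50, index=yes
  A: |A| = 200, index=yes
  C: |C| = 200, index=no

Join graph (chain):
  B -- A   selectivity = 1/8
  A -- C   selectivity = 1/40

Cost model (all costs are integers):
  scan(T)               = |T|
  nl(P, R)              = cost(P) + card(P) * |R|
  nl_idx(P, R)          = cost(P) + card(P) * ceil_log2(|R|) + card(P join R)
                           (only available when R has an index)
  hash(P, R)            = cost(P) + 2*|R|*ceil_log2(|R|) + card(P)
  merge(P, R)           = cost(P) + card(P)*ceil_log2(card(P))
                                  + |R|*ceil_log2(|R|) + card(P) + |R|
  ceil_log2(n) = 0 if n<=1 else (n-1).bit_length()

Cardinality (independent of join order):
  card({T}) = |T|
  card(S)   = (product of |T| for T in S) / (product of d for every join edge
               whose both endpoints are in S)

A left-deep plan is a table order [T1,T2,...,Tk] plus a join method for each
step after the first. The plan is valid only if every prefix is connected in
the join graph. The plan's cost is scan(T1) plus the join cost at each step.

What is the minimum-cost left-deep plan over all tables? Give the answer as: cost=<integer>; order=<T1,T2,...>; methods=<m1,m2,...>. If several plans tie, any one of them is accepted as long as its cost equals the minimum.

cost=4400; order=C,A,B; methods=nl_idx,hash

Selinger DP (subsets sized 1..n):
  {B}: scan cost=50, card=50
  {A}: scan cost=200, card=200
  {C}: scan cost=200, card=200
  {AB}: card=1250; try (B,hash)→1000, (A,nl_idx)→1700, (A,merge)→2200, (B,merge)→2350, (B,nl_idx)→2650, (A,hash)→3300 …(+2); best=1000 via (B,hash)
  {AC}: card=1000; try (A,nl_idx)→2800, (C,hash)→3600, (A,hash)→3600, (C,merge)→3800, (A,merge)→3800, (C,nl)→40200 …(+1); best=2800 via (A,nl_idx)
  {ABC}: card=6250; try (B,hash)→4400, (C,hash)→5450, (B,merge)→14150, (B,nl_idx)→15050, (C,merge)→17800, (B,nl)→52800 …(+1); best=4400 via (B,hash)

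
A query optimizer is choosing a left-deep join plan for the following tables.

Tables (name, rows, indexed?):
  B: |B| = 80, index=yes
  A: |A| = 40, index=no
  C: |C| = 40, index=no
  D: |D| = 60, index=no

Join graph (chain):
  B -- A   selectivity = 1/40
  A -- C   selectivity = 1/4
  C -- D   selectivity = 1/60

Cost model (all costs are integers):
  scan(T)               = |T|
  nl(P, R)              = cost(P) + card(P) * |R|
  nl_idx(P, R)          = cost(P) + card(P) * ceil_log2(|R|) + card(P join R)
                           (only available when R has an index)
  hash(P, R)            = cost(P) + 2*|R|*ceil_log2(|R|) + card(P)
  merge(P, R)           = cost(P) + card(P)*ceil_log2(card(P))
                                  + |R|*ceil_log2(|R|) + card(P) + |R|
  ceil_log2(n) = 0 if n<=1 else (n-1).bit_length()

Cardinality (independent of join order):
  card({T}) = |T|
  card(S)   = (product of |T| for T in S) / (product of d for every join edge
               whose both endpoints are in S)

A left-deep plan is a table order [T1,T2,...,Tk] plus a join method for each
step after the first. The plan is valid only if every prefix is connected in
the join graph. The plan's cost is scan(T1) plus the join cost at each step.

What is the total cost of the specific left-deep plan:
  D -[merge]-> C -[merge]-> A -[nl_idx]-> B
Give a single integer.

4920

step 1: scan D: cost=60, card=60
step 2: join C via merge
    card(P join C) = 60*40/(60) = 40
    cost = 60 + 60*6 + 40*6 + 60 + 40 = 760
step 3: join A via merge
    card(P join A) = 40*40/(4) = 400
    cost = 760 + 40*6 + 40*6 + 40 + 40 = 1320
step 4: join B via nl_idx
    card(P join B) = 400*80/(40) = 800
    cost = 1320 + 400*7 + 800 = 4920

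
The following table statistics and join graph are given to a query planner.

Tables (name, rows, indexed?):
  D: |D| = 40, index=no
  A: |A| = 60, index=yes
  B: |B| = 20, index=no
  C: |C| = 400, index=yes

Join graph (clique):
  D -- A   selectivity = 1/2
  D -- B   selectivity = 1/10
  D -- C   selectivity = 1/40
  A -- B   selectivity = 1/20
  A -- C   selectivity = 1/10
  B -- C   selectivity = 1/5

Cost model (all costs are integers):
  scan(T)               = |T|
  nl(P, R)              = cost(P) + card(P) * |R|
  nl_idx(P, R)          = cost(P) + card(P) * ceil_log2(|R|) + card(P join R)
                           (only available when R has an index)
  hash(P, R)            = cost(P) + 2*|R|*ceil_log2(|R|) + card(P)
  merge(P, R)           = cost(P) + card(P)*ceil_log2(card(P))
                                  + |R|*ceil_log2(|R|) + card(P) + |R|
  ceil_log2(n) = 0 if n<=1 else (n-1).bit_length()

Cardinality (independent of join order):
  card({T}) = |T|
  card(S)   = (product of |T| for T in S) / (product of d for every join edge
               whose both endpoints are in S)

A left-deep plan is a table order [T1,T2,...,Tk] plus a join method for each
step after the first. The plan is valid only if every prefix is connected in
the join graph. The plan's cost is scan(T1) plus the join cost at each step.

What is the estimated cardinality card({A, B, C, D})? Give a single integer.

Tables in S: A(60), B(20), C(400), D(40)
Edges inside S: D-A(d=2), D-B(d=10), D-C(d=40), A-B(d=20), A-C(d=10), B-C(d=5)
numerator = 60 * 20 * 400 * 40 = 19200000
denominator = 2 * 10 * 40 * 20 * 10 * 5 = 800000
card(S) = 19200000 / 800000 = 24

24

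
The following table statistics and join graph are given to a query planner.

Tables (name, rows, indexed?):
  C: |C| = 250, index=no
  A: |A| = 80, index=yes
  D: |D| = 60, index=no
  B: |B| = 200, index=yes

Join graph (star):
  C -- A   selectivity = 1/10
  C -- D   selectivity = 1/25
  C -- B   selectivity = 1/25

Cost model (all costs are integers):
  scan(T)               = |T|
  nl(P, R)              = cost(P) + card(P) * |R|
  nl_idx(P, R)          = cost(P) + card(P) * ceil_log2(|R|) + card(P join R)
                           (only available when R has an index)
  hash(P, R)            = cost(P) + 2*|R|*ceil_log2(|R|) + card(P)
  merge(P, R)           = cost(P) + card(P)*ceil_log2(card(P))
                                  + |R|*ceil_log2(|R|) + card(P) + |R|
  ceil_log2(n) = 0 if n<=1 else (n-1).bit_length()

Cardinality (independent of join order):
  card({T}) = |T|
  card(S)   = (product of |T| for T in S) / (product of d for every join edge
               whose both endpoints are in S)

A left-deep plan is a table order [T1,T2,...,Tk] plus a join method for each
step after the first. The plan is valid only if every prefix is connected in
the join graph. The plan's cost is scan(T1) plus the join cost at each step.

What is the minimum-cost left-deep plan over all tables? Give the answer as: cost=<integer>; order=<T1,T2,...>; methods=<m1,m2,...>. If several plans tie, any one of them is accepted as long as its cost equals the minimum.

cost=10940; order=C,D,A,B; methods=hash,hash,hash

Selinger DP (subsets sized 1..n):
  {C}: scan cost=250, card=250
  {A}: scan cost=80, card=80
  {D}: scan cost=60, card=60
  {B}: scan cost=200, card=200
  {AC}: card=2000; try (A,hash)→1620, (C,merge)→2970, (A,merge)→3140, (A,nl_idx)→4000, (C,hash)→4160, (C,nl)→20080 …(+1); best=1620 via (A,hash)
  {CD}: card=600; try (D,hash)→1220, (C,merge)→2730, (D,merge)→2920, (C,hash)→4120, (C,nl)→15060, (D,nl)→15250; best=1220 via (D,hash)
  {BC}: card=2000; try (B,hash)→3700, (C,merge)→4250, (B,nl_idx)→4250, (B,merge)→4300, (C,hash)→4400, (C,nl)→50200 …(+1); best=3700 via (B,hash)
  {ACD}: card=4800; try (A,hash)→2940, (D,hash)→4340, (A,merge)→8460, (A,nl_idx)→10220, (D,merge)→26040, (A,nl)→49220 …(+1); best=2940 via (A,hash)
  {ABC}: card=16000; try (B,hash)→6820, (A,hash)→6820, (B,merge)→27420, (A,merge)→28340, (B,nl_idx)→33620, (A,nl_idx)→33700 …(+2); best=6820 via (B,hash)
  {BCD}: card=4800; try (B,hash)→5020, (D,hash)→6420, (B,merge)→9620, (B,nl_idx)→10820, (D,merge)→28120, (B,nl)→121220 …(+1); best=5020 via (B,hash)
  {ABCD}: card=38400; try (B,hash)→10940, (A,hash)→10940, (D,hash)→23540, (B,merge)→71940, (A,merge)→72860, (A,nl_idx)→77020 …(+5); best=10940 via (B,hash)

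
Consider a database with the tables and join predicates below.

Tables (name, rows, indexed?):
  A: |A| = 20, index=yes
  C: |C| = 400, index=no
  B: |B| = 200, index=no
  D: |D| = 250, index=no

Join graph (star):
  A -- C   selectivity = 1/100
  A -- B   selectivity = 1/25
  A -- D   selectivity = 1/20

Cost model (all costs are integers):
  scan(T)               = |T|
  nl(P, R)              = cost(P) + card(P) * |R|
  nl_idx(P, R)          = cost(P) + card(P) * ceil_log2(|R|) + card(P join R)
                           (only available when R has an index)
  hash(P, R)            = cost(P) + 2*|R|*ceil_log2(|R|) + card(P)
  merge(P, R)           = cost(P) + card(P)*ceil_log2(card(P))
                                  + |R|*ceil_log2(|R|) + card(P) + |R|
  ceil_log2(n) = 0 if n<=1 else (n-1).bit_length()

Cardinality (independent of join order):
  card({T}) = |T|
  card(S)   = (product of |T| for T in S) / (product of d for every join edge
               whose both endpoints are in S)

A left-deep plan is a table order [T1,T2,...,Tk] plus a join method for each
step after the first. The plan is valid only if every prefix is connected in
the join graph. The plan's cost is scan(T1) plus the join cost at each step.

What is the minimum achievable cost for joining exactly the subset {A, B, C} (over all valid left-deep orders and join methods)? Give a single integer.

Selinger DP over subsets of {A,B,C}:
  {A}: scan cost=20, card=20
  {C}: scan cost=400, card=400
  {B}: scan cost=200, card=200
  {AC}: card=80; try (A,hash)→1000, (A,nl_idx)→2480, (C,merge)→4140, (A,merge)→4520, (C,hash)→7240, (C,nl)→8020 …(+1); best=1000 via (A,hash)
  {AB}: card=160; try (A,hash)→600, (A,nl_idx)→1360, (B,merge)→1940, (A,merge)→2120, (B,hash)→3240, (B,nl)→4020 …(+1); best=600 via (A,hash)
  {ABC}: card=640; try (B,merge)→3440, (B,hash)→4280, (C,merge)→6040, (C,hash)→7960, (B,nl)→17000, (C,nl)→64600; best=3440 via (B,merge)

3440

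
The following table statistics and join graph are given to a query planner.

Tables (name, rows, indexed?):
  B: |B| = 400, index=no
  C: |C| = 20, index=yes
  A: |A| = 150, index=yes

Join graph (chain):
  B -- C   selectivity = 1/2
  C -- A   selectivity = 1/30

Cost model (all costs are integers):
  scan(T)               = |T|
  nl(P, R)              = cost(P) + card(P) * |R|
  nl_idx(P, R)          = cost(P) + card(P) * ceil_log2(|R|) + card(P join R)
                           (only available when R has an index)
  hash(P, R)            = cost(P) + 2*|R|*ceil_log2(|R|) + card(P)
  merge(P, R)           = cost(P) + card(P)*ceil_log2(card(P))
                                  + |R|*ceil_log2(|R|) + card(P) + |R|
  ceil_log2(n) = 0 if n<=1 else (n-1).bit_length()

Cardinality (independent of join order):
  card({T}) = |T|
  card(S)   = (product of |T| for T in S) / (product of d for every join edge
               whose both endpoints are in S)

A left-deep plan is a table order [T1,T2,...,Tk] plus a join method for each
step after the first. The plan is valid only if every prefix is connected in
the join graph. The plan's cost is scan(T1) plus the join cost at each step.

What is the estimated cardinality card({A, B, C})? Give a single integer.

20000

Tables in S: A(150), B(400), C(20)
Edges inside S: B-C(d=2), C-A(d=30)
numerator = 150 * 400 * 20 = 1200000
denominator = 2 * 30 = 60
card(S) = 1200000 / 60 = 20000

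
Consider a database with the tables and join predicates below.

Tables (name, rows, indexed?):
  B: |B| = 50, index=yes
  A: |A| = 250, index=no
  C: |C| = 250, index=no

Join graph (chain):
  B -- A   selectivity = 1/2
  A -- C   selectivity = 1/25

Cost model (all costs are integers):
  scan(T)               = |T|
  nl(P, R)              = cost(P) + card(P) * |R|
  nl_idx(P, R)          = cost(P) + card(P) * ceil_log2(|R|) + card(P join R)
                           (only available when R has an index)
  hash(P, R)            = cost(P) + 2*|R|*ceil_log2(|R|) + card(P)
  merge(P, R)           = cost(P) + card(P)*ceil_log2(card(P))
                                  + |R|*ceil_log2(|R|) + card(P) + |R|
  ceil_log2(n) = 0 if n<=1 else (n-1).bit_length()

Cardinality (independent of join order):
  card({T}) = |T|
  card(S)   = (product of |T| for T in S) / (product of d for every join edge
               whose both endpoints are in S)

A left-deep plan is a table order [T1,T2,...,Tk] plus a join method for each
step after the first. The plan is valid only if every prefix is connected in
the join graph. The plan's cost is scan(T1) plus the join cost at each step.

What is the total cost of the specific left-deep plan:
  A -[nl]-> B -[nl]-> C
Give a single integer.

step 1: scan A: cost=250, card=250
step 2: join B via nl
    card(P join B) = 250*50/(2) = 6250
    cost = 250 + 250*50 = 12750
step 3: join C via nl
    card(P join C) = 6250*250/(25) = 62500
    cost = 12750 + 6250*250 = 1575250

1575250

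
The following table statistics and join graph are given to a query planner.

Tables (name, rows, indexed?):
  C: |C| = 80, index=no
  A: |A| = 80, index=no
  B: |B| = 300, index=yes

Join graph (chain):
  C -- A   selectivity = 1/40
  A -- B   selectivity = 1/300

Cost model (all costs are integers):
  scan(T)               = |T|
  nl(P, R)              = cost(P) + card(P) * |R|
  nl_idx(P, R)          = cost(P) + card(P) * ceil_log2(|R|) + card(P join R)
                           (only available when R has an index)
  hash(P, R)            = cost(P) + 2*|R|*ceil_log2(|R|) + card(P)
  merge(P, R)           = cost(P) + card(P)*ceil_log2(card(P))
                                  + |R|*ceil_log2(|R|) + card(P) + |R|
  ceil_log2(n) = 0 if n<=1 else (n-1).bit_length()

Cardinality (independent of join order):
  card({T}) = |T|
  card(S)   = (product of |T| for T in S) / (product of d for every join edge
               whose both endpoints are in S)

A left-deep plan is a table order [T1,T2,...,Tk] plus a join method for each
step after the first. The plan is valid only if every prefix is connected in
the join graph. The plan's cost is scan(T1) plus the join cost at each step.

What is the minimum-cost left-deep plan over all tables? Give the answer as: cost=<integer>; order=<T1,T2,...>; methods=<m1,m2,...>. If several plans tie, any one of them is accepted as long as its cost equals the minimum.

Selinger DP (subsets sized 1..n):
  {C}: scan cost=80, card=80
  {A}: scan cost=80, card=80
  {B}: scan cost=300, card=300
  {AC}: card=160; try (C,hash)→1280, (A,hash)→1280, (C,merge)→1360, (A,merge)→1360, (C,nl)→6480, (A,nl)→6480; best=1280 via (C,hash)
  {AB}: card=80; try (B,nl_idx)→880, (A,hash)→1720, (B,merge)→3720, (A,merge)→3940, (B,hash)→5560, (B,nl)→24080 …(+1); best=880 via (B,nl_idx)
  {ABC}: card=160; try (C,hash)→2080, (C,merge)→2160, (B,nl_idx)→2880, (B,merge)→5720, (B,hash)→6840, (C,nl)→7280 …(+1); best=2080 via (C,hash)

cost=2080; order=A,B,C; methods=nl_idx,hash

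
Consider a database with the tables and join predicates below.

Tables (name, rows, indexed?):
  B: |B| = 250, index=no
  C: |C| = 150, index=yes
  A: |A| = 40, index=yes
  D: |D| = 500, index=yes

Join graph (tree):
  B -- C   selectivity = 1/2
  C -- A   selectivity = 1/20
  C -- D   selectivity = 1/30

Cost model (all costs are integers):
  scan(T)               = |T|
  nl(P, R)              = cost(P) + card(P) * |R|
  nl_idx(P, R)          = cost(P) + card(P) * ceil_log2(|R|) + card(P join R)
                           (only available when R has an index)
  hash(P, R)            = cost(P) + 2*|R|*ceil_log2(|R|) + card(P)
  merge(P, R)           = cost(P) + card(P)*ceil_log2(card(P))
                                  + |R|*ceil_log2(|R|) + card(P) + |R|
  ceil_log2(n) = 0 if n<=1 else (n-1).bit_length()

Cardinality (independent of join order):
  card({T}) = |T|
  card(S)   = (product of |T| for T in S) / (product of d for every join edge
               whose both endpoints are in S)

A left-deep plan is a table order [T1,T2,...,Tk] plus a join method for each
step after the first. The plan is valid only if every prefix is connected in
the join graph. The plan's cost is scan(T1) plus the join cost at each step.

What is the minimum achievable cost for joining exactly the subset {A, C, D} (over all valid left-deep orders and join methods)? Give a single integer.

6380

Selinger DP over subsets of {A,C,D}:
  {C}: scan cost=150, card=150
  {A}: scan cost=40, card=40
  {D}: scan cost=500, card=500
  {AC}: card=300; try (C,nl_idx)→660, (A,hash)→780, (A,nl_idx)→1350, (C,merge)→1670, (A,merge)→1780, (C,hash)→2480 …(+2); best=660 via (C,nl_idx)
  {CD}: card=2500; try (C,hash)→3400, (D,nl_idx)→4000, (D,merge)→6500, (C,merge)→6850, (C,nl_idx)→7000, (D,hash)→9300 …(+2); best=3400 via (C,hash)
  {ACD}: card=5000; try (A,hash)→6380, (D,nl_idx)→8360, (D,merge)→8660, (D,hash)→9960, (A,nl_idx)→23400, (A,merge)→36180 …(+2); best=6380 via (A,hash)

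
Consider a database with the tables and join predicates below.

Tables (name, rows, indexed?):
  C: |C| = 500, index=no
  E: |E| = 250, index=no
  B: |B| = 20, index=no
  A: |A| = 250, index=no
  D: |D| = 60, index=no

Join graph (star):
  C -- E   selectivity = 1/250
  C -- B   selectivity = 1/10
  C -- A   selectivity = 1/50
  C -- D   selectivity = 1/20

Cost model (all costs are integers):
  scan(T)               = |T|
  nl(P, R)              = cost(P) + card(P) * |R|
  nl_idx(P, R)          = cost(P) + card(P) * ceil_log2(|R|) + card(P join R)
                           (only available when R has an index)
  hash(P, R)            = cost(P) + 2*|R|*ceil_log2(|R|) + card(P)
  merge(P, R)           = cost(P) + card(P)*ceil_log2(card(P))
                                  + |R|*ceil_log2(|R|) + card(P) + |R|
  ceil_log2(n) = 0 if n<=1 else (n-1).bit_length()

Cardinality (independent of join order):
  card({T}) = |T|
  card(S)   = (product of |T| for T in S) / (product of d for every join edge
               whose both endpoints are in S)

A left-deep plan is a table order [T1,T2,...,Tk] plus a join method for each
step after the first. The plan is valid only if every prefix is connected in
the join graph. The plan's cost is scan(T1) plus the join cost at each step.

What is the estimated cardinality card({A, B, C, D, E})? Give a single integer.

Tables in S: A(250), B(20), C(500), D(60), E(250)
Edges inside S: C-E(d=250), C-B(d=10), C-A(d=50), C-D(d=20)
numerator = 250 * 20 * 500 * 60 * 250 = 37500000000
denominator = 250 * 10 * 50 * 20 = 2500000
card(S) = 37500000000 / 2500000 = 15000

15000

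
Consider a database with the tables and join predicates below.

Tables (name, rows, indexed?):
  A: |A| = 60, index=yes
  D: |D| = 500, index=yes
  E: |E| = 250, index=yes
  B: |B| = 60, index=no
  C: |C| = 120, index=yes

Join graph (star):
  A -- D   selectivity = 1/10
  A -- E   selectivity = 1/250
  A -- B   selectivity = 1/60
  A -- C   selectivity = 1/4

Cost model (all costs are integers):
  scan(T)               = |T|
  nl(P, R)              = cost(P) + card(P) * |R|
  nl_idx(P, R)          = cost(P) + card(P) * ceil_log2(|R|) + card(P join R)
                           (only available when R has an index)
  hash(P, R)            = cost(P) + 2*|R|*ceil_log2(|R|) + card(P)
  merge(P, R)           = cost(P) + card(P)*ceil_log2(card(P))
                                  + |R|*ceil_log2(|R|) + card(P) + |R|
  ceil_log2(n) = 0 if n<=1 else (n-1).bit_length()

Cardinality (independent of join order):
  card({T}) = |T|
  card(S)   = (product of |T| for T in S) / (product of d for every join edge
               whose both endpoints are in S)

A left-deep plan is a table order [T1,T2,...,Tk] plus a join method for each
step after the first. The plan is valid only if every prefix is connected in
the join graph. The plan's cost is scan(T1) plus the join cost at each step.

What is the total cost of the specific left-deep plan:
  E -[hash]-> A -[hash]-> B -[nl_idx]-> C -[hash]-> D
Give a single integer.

15020

step 1: scan E: cost=250, card=250
step 2: join A via hash
    card(P join A) = 250*60/(250) = 60
    cost = 250 + 2*60*6 + 250 = 1220
step 3: join B via hash
    card(P join B) = 60*60/(60) = 60
    cost = 1220 + 2*60*6 + 60 = 2000
step 4: join C via nl_idx
    card(P join C) = 60*120/(4) = 1800
    cost = 2000 + 60*7 + 1800 = 4220
step 5: join D via hash
    card(P join D) = 1800*500/(10) = 90000
    cost = 4220 + 2*500*9 + 1800 = 15020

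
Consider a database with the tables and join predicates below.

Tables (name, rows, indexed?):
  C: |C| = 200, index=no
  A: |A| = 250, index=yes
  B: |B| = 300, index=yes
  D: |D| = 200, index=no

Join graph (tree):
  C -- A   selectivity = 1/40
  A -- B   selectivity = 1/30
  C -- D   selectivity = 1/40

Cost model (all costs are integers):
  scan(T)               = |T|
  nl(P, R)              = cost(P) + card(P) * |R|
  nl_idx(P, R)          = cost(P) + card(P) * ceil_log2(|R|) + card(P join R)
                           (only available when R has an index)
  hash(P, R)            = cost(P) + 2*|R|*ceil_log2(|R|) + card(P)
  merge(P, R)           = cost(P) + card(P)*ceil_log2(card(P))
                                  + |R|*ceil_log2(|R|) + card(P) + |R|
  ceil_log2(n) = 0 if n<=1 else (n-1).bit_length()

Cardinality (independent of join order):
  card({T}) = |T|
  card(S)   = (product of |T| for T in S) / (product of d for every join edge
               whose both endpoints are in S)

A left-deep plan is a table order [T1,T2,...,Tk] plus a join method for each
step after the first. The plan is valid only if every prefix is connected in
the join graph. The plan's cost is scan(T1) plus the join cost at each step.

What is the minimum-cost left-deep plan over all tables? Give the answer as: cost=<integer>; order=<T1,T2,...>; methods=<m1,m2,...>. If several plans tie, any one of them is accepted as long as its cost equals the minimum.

Selinger DP (subsets sized 1..n):
  {C}: scan cost=200, card=200
  {A}: scan cost=250, card=250
  {B}: scan cost=300, card=300
  {D}: scan cost=200, card=200
  {AC}: card=1250; try (A,nl_idx)→3050, (C,hash)→3700, (A,merge)→4250, (C,merge)→4300, (A,hash)→4400, (A,nl)→50200 …(+1); best=3050 via (A,nl_idx)
  {CD}: card=1000; try (D,hash)→3600, (C,hash)→3600, (D,merge)→3800, (C,merge)→3800, (D,nl)→40200, (C,nl)→40200; best=3600 via (D,hash)
  {AB}: card=2500; try (A,hash)→4600, (B,nl_idx)→5000, (A,nl_idx)→5200, (B,merge)→5500, (A,merge)→5550, (B,hash)→5900 …(+2); best=4600 via (A,hash)
  {ABC}: card=12500; try (B,hash)→9700, (C,hash)→10300, (B,merge)→21050, (B,nl_idx)→26800, (C,merge)→38900, (B,nl)→378050 …(+1); best=9700 via (B,hash)
  {ACD}: card=6250; try (D,hash)→7500, (A,hash)→8600, (A,merge)→16850, (A,nl_idx)→17850, (D,merge)→19850, (D,nl)→253050 …(+1); best=7500 via (D,hash)
  {ABCD}: card=62500; try (B,hash)→19150, (D,hash)→25400, (B,merge)→98000, (B,nl_idx)→126250, (D,merge)→199000, (B,nl)→1882500 …(+1); best=19150 via (B,hash)

cost=19150; order=C,A,D,B; methods=nl_idx,hash,hash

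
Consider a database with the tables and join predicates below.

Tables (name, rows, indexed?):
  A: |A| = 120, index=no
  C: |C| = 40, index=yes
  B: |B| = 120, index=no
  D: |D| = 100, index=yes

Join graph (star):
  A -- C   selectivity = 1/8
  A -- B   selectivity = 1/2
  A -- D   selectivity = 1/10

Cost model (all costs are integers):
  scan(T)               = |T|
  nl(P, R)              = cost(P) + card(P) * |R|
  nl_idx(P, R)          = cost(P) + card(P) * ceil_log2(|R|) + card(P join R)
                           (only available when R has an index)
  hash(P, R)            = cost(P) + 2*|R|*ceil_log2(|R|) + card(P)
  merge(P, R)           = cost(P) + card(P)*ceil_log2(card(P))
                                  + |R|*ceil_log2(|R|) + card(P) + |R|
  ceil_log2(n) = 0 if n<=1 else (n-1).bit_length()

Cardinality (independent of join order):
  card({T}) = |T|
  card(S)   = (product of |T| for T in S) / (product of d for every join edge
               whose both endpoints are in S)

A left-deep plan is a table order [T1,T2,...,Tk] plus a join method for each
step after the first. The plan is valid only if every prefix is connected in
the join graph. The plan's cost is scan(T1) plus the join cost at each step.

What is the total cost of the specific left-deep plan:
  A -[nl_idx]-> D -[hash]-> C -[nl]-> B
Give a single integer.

step 1: scan A: cost=120, card=120
step 2: join D via nl_idx
    card(P join D) = 120*100/(10) = 1200
    cost = 120 + 120*7 + 1200 = 2160
step 3: join C via hash
    card(P join C) = 1200*40/(8) = 6000
    cost = 2160 + 2*40*6 + 1200 = 3840
step 4: join B via nl
    card(P join B) = 6000*120/(2) = 360000
    cost = 3840 + 6000*120 = 723840

723840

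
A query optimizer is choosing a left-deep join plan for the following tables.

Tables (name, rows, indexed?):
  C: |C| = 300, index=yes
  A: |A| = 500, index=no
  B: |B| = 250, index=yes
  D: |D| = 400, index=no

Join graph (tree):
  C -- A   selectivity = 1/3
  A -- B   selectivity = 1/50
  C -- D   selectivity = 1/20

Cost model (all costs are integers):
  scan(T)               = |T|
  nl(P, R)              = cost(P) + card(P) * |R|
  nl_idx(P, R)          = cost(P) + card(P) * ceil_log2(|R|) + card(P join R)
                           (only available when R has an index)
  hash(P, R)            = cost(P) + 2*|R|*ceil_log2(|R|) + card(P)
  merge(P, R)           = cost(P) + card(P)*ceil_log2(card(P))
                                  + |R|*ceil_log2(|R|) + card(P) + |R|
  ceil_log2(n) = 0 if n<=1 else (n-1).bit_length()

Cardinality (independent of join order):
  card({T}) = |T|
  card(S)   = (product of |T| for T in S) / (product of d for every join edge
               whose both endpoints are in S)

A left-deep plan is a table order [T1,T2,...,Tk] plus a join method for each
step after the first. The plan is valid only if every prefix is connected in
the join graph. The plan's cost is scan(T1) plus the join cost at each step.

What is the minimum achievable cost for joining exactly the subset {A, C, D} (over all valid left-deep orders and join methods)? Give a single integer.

Selinger DP over subsets of {A,C,D}:
  {C}: scan cost=300, card=300
  {A}: scan cost=500, card=500
  {D}: scan cost=400, card=400
  {AC}: card=50000; try (C,hash)→6400, (A,merge)→8300, (C,merge)→8500, (A,hash)→9600, (C,nl_idx)→55000, (A,nl)→150300 …(+1); best=6400 via (C,hash)
  {CD}: card=6000; try (C,hash)→6200, (D,merge)→7300, (C,merge)→7400, (D,hash)→7800, (C,nl_idx)→10000, (D,nl)→120300 …(+1); best=6200 via (C,hash)
  {ACD}: card=1000000; try (A,hash)→21200, (D,hash)→63600, (A,merge)→95200, (D,merge)→860400, (A,nl)→3006200, (D,nl)→20006400; best=21200 via (A,hash)

21200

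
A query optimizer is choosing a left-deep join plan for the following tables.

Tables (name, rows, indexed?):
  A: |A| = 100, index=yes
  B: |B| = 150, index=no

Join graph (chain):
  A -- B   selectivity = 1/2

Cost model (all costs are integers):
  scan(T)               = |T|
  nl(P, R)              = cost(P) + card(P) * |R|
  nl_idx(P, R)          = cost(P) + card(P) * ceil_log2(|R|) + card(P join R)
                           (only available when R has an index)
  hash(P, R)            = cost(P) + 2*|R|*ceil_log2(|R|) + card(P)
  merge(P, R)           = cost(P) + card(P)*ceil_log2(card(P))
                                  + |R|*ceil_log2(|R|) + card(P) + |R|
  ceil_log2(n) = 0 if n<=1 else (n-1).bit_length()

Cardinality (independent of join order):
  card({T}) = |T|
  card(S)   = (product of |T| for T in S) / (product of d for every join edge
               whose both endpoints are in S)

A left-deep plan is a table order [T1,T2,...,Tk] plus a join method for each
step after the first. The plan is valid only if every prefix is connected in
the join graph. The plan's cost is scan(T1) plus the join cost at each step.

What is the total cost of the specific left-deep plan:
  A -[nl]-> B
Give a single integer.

15100

step 1: scan A: cost=100, card=100
step 2: join B via nl
    card(P join B) = 100*150/(2) = 7500
    cost = 100 + 100*150 = 15100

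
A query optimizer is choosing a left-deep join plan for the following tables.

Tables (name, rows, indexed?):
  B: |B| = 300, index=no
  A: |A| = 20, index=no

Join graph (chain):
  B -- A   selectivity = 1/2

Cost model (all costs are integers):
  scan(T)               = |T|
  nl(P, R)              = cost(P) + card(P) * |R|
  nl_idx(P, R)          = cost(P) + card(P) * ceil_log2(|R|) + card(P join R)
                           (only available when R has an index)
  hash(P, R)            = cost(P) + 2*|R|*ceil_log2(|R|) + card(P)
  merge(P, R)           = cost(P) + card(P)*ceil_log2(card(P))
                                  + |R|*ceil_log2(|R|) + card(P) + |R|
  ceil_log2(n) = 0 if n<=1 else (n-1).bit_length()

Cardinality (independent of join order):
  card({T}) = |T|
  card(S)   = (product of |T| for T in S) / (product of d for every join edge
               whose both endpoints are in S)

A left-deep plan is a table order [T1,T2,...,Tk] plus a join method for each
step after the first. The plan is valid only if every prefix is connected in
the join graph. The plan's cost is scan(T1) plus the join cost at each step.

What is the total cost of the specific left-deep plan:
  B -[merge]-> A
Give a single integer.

3420

step 1: scan B: cost=300, card=300
step 2: join A via merge
    card(P join A) = 300*20/(2) = 3000
    cost = 300 + 300*9 + 20*5 + 300 + 20 = 3420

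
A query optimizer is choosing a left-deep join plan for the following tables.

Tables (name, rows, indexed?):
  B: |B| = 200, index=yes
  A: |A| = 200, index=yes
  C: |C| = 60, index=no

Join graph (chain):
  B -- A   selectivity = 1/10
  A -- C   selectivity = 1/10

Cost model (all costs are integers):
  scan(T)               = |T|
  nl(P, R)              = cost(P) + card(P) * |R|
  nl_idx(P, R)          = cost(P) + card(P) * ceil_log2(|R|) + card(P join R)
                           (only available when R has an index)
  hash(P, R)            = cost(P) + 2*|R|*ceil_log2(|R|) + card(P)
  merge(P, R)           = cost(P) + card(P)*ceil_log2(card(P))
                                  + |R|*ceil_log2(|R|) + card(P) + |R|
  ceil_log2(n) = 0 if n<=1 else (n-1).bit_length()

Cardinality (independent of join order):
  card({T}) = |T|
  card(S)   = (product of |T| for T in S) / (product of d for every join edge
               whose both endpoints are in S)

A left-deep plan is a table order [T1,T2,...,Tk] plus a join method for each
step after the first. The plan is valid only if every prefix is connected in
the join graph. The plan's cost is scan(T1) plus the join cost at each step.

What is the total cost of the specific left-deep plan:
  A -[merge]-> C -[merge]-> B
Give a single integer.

step 1: scan A: cost=200, card=200
step 2: join C via merge
    card(P join C) = 200*60/(10) = 1200
    cost = 200 + 200*8 + 60*6 + 200 + 60 = 2420
step 3: join B via merge
    card(P join B) = 1200*200/(10) = 24000
    cost = 2420 + 1200*11 + 200*8 + 1200 + 200 = 18620

18620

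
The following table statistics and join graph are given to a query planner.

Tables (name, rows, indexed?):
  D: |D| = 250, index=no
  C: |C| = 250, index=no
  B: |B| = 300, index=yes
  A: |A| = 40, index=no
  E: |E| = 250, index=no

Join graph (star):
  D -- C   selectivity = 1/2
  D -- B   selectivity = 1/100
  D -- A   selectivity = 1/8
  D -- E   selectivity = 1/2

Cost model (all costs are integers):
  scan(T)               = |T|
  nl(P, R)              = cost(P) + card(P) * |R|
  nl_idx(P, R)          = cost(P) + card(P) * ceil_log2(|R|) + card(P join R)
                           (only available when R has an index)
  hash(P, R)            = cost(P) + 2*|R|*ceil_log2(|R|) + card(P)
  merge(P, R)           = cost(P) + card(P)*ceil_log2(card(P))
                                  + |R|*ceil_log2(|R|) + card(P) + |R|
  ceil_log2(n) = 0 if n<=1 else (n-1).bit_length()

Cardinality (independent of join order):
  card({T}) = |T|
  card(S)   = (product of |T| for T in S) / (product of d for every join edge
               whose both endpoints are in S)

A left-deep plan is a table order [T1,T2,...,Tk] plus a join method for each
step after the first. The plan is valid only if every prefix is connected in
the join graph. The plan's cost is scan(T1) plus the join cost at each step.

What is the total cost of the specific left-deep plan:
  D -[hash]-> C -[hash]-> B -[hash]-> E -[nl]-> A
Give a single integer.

step 1: scan D: cost=250, card=250
step 2: join C via hash
    card(P join C) = 250*250/(2) = 31250
    cost = 250 + 2*250*8 + 250 = 4500
step 3: join B via hash
    card(P join B) = 31250*300/(100) = 93750
    cost = 4500 + 2*300*9 + 31250 = 41150
step 4: join E via hash
    card(P join E) = 93750*250/(2) = 11718750
    cost = 41150 + 2*250*8 + 93750 = 138900
step 5: join A via nl
    card(P join A) = 11718750*40/(8) = 58593750
    cost = 138900 + 11718750*40 = 468888900

468888900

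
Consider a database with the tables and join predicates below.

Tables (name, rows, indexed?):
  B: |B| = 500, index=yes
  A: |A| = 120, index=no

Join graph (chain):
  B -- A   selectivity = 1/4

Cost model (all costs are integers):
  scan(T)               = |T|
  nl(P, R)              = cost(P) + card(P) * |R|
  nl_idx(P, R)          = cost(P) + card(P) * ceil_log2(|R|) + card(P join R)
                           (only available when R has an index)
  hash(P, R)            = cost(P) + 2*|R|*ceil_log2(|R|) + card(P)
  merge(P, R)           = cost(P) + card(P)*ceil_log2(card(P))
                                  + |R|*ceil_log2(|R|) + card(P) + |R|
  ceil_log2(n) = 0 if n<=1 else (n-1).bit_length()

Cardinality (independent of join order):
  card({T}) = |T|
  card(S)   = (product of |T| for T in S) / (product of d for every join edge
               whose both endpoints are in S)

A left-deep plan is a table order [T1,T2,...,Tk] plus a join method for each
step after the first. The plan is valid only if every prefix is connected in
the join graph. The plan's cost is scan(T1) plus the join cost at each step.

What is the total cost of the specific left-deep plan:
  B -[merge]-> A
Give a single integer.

step 1: scan B: cost=500, card=500
step 2: join A via merge
    card(P join A) = 500*120/(4) = 15000
    cost = 500 + 500*9 + 120*7 + 500 + 120 = 6460

6460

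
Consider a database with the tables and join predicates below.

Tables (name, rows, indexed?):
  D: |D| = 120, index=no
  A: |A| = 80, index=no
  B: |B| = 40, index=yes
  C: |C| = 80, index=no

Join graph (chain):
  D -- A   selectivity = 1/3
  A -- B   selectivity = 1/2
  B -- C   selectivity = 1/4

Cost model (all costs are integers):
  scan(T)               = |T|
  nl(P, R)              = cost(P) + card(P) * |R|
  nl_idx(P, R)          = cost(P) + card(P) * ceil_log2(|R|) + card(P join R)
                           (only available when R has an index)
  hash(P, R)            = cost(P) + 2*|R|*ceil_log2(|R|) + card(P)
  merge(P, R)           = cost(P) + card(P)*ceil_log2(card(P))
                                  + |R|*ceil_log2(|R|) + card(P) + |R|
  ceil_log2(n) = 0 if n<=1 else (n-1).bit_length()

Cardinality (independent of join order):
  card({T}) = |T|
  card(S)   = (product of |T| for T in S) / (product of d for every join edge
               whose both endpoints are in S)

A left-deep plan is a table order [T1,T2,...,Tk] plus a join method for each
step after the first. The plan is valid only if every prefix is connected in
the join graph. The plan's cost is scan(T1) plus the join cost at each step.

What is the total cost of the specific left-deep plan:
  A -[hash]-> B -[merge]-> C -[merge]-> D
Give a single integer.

533440

step 1: scan A: cost=80, card=80
step 2: join B via hash
    card(P join B) = 80*40/(2) = 1600
    cost = 80 + 2*40*6 + 80 = 640
step 3: join C via merge
    card(P join C) = 1600*80/(4) = 32000
    cost = 640 + 1600*11 + 80*7 + 1600 + 80 = 20480
step 4: join D via merge
    card(P join D) = 32000*120/(3) = 1280000
    cost = 20480 + 32000*15 + 120*7 + 32000 + 120 = 533440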